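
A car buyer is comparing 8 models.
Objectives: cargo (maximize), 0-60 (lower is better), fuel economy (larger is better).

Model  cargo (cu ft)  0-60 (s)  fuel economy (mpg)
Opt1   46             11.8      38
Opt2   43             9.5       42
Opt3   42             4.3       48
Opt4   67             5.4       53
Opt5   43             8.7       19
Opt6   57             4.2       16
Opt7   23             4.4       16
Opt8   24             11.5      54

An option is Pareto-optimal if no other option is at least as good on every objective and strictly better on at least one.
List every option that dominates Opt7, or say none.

Opt3: cargo 42≥23, 0-60 4.3≤4.4, fuel economy 48≥16 — dominates Opt7.
Opt6: cargo 57≥23, 0-60 4.2≤4.4, fuel economy 16≥16 — dominates Opt7.
Others (Opt1, Opt2, Opt4, Opt5, Opt8) are each worse than Opt7 on at least one objective.

Opt3, Opt6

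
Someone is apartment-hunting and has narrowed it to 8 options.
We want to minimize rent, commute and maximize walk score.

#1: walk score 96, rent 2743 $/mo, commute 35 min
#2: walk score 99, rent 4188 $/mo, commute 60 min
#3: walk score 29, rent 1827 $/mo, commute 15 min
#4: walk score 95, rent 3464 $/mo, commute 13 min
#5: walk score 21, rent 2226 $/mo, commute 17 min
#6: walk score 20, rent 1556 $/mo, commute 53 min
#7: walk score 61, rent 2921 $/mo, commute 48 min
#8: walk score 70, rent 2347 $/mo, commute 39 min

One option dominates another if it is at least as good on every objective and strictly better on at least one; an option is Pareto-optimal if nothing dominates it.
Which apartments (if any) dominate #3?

none

#1: worse on rent (2743 vs 1827).
#2: worse on rent (4188 vs 1827).
#4: worse on rent (3464 vs 1827).
#5: worse on walk score (21 vs 29).
#6: worse on walk score (20 vs 29).
#7: worse on rent (2921 vs 1827).
#8: worse on rent (2347 vs 1827).
No option dominates #3.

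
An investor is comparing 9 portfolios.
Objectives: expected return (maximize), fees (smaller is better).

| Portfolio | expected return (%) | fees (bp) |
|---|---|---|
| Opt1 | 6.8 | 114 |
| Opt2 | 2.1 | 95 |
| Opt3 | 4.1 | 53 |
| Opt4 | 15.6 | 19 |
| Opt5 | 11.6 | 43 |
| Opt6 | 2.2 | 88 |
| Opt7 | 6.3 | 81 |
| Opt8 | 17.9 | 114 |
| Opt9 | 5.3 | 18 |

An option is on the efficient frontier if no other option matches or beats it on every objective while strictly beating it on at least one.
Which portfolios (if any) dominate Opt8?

none

Opt1: worse on expected return (6.8 vs 17.9).
Opt2: worse on expected return (2.1 vs 17.9).
Opt3: worse on expected return (4.1 vs 17.9).
Opt4: worse on expected return (15.6 vs 17.9).
Opt5: worse on expected return (11.6 vs 17.9).
Opt6: worse on expected return (2.2 vs 17.9).
Opt7: worse on expected return (6.3 vs 17.9).
Opt9: worse on expected return (5.3 vs 17.9).
No option dominates Opt8.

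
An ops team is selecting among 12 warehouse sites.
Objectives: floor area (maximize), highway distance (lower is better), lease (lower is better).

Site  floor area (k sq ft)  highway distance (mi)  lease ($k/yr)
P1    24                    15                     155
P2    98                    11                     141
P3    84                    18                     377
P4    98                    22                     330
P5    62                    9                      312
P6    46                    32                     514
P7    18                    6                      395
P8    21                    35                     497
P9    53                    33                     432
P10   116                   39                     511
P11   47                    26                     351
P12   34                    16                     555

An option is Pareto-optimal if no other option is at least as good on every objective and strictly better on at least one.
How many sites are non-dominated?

P1: dominated by P2 (floor area 98≥24, highway distance 11≤15, lease 141≤155).
P2: not dominated (best lease).
P3: dominated by P2 (floor area 98≥84, highway distance 11≤18, lease 141≤377).
P4: dominated by P2 (floor area 98≥98, highway distance 11≤22, lease 141≤330).
P5: not dominated.
P6: dominated by P2 (floor area 98≥46, highway distance 11≤32, lease 141≤514).
P7: not dominated (best highway distance).
P8: dominated by P1 (floor area 24≥21, highway distance 15≤35, lease 155≤497).
P9: dominated by P2 (floor area 98≥53, highway distance 11≤33, lease 141≤432).
P10: not dominated (best floor area).
P11: dominated by P2 (floor area 98≥47, highway distance 11≤26, lease 141≤351).
P12: dominated by P2 (floor area 98≥34, highway distance 11≤16, lease 141≤555).
Pareto-optimal: P2, P5, P7, P10 → 4.

4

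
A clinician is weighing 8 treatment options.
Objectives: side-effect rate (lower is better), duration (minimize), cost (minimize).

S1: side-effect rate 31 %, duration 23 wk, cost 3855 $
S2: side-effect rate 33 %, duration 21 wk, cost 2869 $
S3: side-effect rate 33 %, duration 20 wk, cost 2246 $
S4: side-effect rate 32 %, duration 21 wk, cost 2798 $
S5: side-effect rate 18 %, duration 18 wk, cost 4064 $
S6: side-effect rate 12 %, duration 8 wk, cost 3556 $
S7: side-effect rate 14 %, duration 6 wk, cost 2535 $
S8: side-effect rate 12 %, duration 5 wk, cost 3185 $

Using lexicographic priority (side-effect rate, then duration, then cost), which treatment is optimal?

S8

First minimize side-effect rate: best is 12, kept {S6, S8}.
Then minimize duration: best is 5, kept {S8}.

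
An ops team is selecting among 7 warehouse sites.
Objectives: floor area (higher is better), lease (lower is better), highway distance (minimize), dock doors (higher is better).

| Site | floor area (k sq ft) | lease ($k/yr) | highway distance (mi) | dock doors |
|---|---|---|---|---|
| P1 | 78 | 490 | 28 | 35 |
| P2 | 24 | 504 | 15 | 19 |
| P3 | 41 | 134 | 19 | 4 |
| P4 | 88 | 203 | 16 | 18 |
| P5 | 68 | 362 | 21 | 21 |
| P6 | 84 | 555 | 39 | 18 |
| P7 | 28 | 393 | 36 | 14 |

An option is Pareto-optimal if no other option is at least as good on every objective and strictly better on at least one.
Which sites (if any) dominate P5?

none

P1: worse on lease (490 vs 362).
P2: worse on floor area (24 vs 68).
P3: worse on floor area (41 vs 68).
P4: worse on dock doors (18 vs 21).
P6: worse on lease (555 vs 362).
P7: worse on floor area (28 vs 68).
No option dominates P5.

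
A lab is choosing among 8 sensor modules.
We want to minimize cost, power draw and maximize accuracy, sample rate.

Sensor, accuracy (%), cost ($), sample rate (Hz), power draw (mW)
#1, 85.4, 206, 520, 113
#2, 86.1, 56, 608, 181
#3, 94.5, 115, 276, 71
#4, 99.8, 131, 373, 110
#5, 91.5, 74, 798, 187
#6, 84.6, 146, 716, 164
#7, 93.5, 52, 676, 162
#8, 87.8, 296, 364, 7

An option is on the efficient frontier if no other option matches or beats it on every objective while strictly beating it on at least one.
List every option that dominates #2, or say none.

#7: accuracy 93.5≥86.1, cost 52≤56, sample rate 676≥608, power draw 162≤181 — dominates #2.
Others (#1, #3, #4, #5, #6, #8) are each worse than #2 on at least one objective.

#7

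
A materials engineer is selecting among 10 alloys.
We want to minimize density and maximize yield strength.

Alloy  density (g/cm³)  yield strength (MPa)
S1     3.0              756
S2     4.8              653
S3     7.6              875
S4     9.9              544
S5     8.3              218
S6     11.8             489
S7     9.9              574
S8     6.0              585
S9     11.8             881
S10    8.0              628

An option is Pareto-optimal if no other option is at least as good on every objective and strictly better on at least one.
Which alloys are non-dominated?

S1, S3, S9

S1: not dominated (best density).
S2: dominated by S1 (density 3.0≤4.8, yield strength 756≥653).
S3: not dominated.
S4: dominated by S1 (density 3.0≤9.9, yield strength 756≥544).
S5: dominated by S1 (density 3.0≤8.3, yield strength 756≥218).
S6: dominated by S1 (density 3.0≤11.8, yield strength 756≥489).
S7: dominated by S1 (density 3.0≤9.9, yield strength 756≥574).
S8: dominated by S1 (density 3.0≤6.0, yield strength 756≥585).
S9: not dominated (best yield strength).
S10: dominated by S1 (density 3.0≤8.0, yield strength 756≥628).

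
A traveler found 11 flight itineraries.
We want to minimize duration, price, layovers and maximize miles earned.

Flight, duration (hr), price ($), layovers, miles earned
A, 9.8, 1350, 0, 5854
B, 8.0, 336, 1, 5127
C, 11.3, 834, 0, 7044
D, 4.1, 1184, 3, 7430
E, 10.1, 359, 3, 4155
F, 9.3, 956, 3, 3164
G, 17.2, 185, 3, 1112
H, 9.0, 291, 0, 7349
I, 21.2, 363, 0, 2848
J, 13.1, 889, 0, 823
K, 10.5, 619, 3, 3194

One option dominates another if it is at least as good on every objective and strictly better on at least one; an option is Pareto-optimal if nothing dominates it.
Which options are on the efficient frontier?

B, D, G, H

A: dominated by H (duration 9.0≤9.8, price 291≤1350, layovers 0≤0, miles earned 7349≥5854).
B: not dominated.
C: dominated by H (duration 9.0≤11.3, price 291≤834, layovers 0≤0, miles earned 7349≥7044).
D: not dominated (best duration).
E: dominated by B (duration 8.0≤10.1, price 336≤359, layovers 1≤3, miles earned 5127≥4155).
F: dominated by B (duration 8.0≤9.3, price 336≤956, layovers 1≤3, miles earned 5127≥3164).
G: not dominated (best price).
H: not dominated.
I: dominated by H (duration 9.0≤21.2, price 291≤363, layovers 0≤0, miles earned 7349≥2848).
J: dominated by C (duration 11.3≤13.1, price 834≤889, layovers 0≤0, miles earned 7044≥823).
K: dominated by B (duration 8.0≤10.5, price 336≤619, layovers 1≤3, miles earned 5127≥3194).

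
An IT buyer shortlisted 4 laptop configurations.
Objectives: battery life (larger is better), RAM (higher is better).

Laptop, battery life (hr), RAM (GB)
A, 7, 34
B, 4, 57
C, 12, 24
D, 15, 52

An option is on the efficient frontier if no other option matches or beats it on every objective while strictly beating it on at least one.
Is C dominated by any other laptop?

D vs C: battery life 15≥12, RAM 52≥24 — D is at least as good on every objective and strictly better on at least one, so D dominates C.

Yes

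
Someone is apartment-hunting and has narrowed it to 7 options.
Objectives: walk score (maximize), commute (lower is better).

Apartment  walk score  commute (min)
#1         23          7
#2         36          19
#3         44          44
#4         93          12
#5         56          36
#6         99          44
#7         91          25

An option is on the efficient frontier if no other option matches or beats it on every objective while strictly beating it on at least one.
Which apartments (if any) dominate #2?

#4

#4: walk score 93≥36, commute 12≤19 — dominates #2.
Others (#1, #3, #5, #6, #7) are each worse than #2 on at least one objective.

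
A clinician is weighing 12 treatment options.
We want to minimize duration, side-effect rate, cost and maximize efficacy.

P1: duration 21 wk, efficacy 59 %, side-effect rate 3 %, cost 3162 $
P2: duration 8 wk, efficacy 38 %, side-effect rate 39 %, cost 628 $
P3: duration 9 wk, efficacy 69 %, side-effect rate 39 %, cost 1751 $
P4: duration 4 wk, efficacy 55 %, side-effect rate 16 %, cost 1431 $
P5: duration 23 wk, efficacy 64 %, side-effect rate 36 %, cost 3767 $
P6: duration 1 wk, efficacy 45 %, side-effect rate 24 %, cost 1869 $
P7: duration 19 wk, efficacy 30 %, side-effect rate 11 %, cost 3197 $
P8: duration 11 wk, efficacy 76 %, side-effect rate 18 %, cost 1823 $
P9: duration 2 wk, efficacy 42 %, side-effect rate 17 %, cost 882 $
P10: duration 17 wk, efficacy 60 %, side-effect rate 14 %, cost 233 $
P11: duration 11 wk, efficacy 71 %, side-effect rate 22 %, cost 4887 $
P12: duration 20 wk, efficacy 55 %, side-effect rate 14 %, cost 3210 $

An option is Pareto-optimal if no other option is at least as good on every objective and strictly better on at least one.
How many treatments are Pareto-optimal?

9

P1: not dominated (best side-effect rate).
P2: not dominated.
P3: not dominated.
P4: not dominated.
P5: dominated by P8 (duration 11≤23, efficacy 76≥64, side-effect rate 18≤36, cost 1823≤3767).
P6: not dominated (best duration).
P7: not dominated.
P8: not dominated (best efficacy).
P9: not dominated.
P10: not dominated (best cost).
P11: dominated by P8 (duration 11≤11, efficacy 76≥71, side-effect rate 18≤22, cost 1823≤4887).
P12: dominated by P10 (duration 17≤20, efficacy 60≥55, side-effect rate 14≤14, cost 233≤3210).
Pareto-optimal: P1, P2, P3, P4, P6, P7, P8, P9, P10 → 9.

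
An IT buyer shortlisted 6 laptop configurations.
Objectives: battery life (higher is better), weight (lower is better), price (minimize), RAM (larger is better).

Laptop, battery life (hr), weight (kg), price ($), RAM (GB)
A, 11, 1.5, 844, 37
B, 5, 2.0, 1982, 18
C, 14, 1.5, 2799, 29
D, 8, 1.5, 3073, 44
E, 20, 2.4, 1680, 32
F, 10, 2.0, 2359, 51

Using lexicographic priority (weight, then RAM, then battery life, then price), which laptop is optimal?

First minimize weight: best is 1.5, kept {A, C, D}.
Then maximize RAM: best is 44, kept {D}.

D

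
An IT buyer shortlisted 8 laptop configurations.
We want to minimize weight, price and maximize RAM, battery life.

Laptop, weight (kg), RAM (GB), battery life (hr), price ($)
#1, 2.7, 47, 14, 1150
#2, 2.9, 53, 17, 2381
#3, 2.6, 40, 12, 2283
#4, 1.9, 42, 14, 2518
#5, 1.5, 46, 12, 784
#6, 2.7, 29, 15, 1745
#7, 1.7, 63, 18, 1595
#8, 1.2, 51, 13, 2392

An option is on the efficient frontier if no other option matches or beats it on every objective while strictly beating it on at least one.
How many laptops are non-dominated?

4

#1: not dominated.
#2: dominated by #7 (weight 1.7≤2.9, RAM 63≥53, battery life 18≥17, price 1595≤2381).
#3: dominated by #5 (weight 1.5≤2.6, RAM 46≥40, battery life 12≥12, price 784≤2283).
#4: dominated by #7 (weight 1.7≤1.9, RAM 63≥42, battery life 18≥14, price 1595≤2518).
#5: not dominated (best price).
#6: dominated by #7 (weight 1.7≤2.7, RAM 63≥29, battery life 18≥15, price 1595≤1745).
#7: not dominated (best RAM).
#8: not dominated (best weight).
Pareto-optimal: #1, #5, #7, #8 → 4.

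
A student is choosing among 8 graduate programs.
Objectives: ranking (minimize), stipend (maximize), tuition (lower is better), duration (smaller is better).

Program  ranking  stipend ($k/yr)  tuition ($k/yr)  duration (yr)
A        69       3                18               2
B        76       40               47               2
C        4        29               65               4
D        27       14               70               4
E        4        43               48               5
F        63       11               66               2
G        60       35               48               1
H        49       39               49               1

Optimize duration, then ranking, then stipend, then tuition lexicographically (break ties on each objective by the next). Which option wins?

First minimize duration: best is 1, kept {G, H}.
Then minimize ranking: best is 49, kept {H}.

H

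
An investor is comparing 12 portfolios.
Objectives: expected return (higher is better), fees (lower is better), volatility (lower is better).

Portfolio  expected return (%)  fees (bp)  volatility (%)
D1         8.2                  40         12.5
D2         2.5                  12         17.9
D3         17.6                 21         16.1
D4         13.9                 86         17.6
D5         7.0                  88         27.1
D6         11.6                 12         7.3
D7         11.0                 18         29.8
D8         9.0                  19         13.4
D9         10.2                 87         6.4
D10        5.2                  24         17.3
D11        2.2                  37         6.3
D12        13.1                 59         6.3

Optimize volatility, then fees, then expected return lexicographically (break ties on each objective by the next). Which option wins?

First minimize volatility: best is 6.3, kept {D11, D12}.
Then minimize fees: best is 37, kept {D11}.

D11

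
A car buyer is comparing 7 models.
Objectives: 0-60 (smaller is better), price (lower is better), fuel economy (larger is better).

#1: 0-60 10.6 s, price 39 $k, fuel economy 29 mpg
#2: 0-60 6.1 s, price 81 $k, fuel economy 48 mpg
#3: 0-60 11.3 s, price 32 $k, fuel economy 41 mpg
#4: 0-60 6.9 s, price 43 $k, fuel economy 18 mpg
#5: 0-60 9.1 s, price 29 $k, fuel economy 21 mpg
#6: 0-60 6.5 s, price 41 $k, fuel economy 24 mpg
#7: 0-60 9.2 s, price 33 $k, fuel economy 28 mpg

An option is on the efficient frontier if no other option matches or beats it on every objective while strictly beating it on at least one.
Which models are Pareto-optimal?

#1, #2, #3, #5, #6, #7

#1: not dominated.
#2: not dominated (best 0-60).
#3: not dominated.
#4: dominated by #6 (0-60 6.5≤6.9, price 41≤43, fuel economy 24≥18).
#5: not dominated (best price).
#6: not dominated.
#7: not dominated.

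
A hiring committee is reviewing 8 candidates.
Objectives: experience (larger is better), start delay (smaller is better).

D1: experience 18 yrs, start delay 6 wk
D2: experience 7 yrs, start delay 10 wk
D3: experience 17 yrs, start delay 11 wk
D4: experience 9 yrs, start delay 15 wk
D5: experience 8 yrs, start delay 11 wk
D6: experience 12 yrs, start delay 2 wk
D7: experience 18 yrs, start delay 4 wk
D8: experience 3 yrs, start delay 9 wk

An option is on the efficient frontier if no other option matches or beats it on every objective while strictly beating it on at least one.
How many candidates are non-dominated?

D1: dominated by D7 (experience 18≥18, start delay 4≤6).
D2: dominated by D1 (experience 18≥7, start delay 6≤10).
D3: dominated by D1 (experience 18≥17, start delay 6≤11).
D4: dominated by D1 (experience 18≥9, start delay 6≤15).
D5: dominated by D1 (experience 18≥8, start delay 6≤11).
D6: not dominated (best start delay).
D7: not dominated.
D8: dominated by D1 (experience 18≥3, start delay 6≤9).
Pareto-optimal: D6, D7 → 2.

2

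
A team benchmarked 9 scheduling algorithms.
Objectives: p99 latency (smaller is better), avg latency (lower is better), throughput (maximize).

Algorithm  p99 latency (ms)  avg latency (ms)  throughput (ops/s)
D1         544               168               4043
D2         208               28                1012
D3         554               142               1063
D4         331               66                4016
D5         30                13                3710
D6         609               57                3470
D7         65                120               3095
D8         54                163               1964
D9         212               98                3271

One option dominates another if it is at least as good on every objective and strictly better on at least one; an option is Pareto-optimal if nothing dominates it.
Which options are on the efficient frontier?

D1, D4, D5

D1: not dominated (best throughput).
D2: dominated by D5 (p99 latency 30≤208, avg latency 13≤28, throughput 3710≥1012).
D3: dominated by D4 (p99 latency 331≤554, avg latency 66≤142, throughput 4016≥1063).
D4: not dominated.
D5: not dominated (best p99 latency).
D6: dominated by D5 (p99 latency 30≤609, avg latency 13≤57, throughput 3710≥3470).
D7: dominated by D5 (p99 latency 30≤65, avg latency 13≤120, throughput 3710≥3095).
D8: dominated by D5 (p99 latency 30≤54, avg latency 13≤163, throughput 3710≥1964).
D9: dominated by D5 (p99 latency 30≤212, avg latency 13≤98, throughput 3710≥3271).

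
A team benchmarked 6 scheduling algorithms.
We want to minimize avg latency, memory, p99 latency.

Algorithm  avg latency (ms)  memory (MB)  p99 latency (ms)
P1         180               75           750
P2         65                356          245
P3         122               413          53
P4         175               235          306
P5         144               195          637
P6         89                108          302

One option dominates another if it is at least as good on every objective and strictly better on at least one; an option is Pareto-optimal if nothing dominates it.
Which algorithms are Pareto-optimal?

P1: not dominated (best memory).
P2: not dominated (best avg latency).
P3: not dominated (best p99 latency).
P4: dominated by P6 (avg latency 89≤175, memory 108≤235, p99 latency 302≤306).
P5: dominated by P6 (avg latency 89≤144, memory 108≤195, p99 latency 302≤637).
P6: not dominated.

P1, P2, P3, P6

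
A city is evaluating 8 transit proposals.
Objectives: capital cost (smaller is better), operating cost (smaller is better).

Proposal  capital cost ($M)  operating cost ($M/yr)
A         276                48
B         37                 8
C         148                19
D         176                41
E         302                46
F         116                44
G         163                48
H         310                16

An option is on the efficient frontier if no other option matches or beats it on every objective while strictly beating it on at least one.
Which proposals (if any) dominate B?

none

A: worse on capital cost (276 vs 37).
C: worse on capital cost (148 vs 37).
D: worse on capital cost (176 vs 37).
E: worse on capital cost (302 vs 37).
F: worse on capital cost (116 vs 37).
G: worse on capital cost (163 vs 37).
H: worse on capital cost (310 vs 37).
No option dominates B.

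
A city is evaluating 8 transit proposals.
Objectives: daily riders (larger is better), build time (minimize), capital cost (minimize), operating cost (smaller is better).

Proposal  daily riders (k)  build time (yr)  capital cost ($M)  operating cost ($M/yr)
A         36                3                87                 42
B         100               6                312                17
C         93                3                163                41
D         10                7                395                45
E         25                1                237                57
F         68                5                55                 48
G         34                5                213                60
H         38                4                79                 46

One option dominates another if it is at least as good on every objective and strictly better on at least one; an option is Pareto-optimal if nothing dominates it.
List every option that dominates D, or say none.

A: daily riders 36≥10, build time 3≤7, capital cost 87≤395, operating cost 42≤45 — dominates D.
B: daily riders 100≥10, build time 6≤7, capital cost 312≤395, operating cost 17≤45 — dominates D.
C: daily riders 93≥10, build time 3≤7, capital cost 163≤395, operating cost 41≤45 — dominates D.
Others (E, F, G, H) are each worse than D on at least one objective.

A, B, C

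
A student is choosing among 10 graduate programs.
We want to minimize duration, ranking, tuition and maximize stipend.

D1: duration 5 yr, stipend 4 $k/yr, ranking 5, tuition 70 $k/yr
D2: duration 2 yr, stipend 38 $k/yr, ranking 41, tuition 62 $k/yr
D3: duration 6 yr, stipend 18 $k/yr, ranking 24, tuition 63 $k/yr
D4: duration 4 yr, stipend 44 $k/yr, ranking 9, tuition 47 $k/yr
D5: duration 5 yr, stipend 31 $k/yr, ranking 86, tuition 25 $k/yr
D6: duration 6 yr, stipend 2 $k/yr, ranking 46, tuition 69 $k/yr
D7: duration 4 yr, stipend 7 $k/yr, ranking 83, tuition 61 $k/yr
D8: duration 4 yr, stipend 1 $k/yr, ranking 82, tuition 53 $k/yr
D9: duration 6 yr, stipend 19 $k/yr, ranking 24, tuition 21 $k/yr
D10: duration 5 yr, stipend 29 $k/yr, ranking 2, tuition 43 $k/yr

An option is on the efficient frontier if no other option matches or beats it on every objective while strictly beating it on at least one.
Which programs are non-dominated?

D2, D4, D5, D9, D10

D1: dominated by D10 (duration 5≤5, stipend 29≥4, ranking 2≤5, tuition 43≤70).
D2: not dominated (best duration).
D3: dominated by D4 (duration 4≤6, stipend 44≥18, ranking 9≤24, tuition 47≤63).
D4: not dominated (best stipend).
D5: not dominated.
D6: dominated by D2 (duration 2≤6, stipend 38≥2, ranking 41≤46, tuition 62≤69).
D7: dominated by D4 (duration 4≤4, stipend 44≥7, ranking 9≤83, tuition 47≤61).
D8: dominated by D4 (duration 4≤4, stipend 44≥1, ranking 9≤82, tuition 47≤53).
D9: not dominated (best tuition).
D10: not dominated (best ranking).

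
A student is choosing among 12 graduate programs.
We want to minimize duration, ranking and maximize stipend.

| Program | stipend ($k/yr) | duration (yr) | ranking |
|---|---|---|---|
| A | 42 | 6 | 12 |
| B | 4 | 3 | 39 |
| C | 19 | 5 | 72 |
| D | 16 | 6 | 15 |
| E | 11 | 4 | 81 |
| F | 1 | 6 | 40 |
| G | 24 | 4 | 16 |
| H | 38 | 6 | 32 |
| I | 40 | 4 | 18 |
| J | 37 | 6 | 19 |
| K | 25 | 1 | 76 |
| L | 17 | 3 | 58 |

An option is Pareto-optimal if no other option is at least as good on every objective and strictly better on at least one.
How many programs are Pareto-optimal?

A: not dominated (best stipend).
B: not dominated.
C: dominated by G (stipend 24≥19, duration 4≤5, ranking 16≤72).
D: dominated by A (stipend 42≥16, duration 6≤6, ranking 12≤15).
E: dominated by G (stipend 24≥11, duration 4≤4, ranking 16≤81).
F: dominated by A (stipend 42≥1, duration 6≤6, ranking 12≤40).
G: not dominated.
H: dominated by A (stipend 42≥38, duration 6≤6, ranking 12≤32).
I: not dominated.
J: dominated by A (stipend 42≥37, duration 6≤6, ranking 12≤19).
K: not dominated (best duration).
L: not dominated.
Pareto-optimal: A, B, G, I, K, L → 6.

6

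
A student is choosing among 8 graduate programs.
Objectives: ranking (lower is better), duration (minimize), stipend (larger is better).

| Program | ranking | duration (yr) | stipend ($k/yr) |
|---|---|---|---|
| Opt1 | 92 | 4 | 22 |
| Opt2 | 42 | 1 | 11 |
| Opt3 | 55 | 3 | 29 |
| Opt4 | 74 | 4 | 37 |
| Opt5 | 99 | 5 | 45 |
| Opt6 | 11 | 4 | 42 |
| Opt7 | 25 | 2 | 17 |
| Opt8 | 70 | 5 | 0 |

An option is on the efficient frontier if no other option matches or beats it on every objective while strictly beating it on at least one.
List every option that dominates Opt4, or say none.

Opt6

Opt6: ranking 11≤74, duration 4≤4, stipend 42≥37 — dominates Opt4.
Others (Opt1, Opt2, Opt3, Opt5, Opt7, Opt8) are each worse than Opt4 on at least one objective.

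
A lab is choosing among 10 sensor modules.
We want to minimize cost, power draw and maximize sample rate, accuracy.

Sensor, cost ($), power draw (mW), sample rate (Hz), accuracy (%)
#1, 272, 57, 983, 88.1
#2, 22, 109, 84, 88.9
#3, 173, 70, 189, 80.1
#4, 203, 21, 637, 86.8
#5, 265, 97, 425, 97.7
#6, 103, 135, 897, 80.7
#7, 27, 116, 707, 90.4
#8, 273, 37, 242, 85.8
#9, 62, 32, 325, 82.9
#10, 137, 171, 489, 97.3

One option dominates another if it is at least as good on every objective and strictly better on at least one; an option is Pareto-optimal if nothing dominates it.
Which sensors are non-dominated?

#1: not dominated (best sample rate).
#2: not dominated (best cost).
#3: dominated by #9 (cost 62≤173, power draw 32≤70, sample rate 325≥189, accuracy 82.9≥80.1).
#4: not dominated (best power draw).
#5: not dominated (best accuracy).
#6: not dominated.
#7: not dominated.
#8: dominated by #4 (cost 203≤273, power draw 21≤37, sample rate 637≥242, accuracy 86.8≥85.8).
#9: not dominated.
#10: not dominated.

#1, #2, #4, #5, #6, #7, #9, #10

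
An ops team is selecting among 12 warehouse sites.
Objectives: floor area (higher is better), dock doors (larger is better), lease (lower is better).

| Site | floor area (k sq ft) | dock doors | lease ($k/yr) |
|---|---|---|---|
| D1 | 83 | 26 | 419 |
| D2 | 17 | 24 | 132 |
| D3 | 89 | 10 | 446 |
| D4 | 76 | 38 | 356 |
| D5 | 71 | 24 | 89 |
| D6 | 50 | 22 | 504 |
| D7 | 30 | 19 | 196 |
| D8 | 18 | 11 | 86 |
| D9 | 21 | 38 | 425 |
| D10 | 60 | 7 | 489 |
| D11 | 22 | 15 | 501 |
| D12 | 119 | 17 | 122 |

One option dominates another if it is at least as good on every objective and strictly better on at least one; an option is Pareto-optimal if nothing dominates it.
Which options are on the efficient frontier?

D1, D4, D5, D8, D12

D1: not dominated.
D2: dominated by D5 (floor area 71≥17, dock doors 24≥24, lease 89≤132).
D3: dominated by D12 (floor area 119≥89, dock doors 17≥10, lease 122≤446).
D4: not dominated.
D5: not dominated.
D6: dominated by D1 (floor area 83≥50, dock doors 26≥22, lease 419≤504).
D7: dominated by D5 (floor area 71≥30, dock doors 24≥19, lease 89≤196).
D8: not dominated (best lease).
D9: dominated by D4 (floor area 76≥21, dock doors 38≥38, lease 356≤425).
D10: dominated by D1 (floor area 83≥60, dock doors 26≥7, lease 419≤489).
D11: dominated by D1 (floor area 83≥22, dock doors 26≥15, lease 419≤501).
D12: not dominated (best floor area).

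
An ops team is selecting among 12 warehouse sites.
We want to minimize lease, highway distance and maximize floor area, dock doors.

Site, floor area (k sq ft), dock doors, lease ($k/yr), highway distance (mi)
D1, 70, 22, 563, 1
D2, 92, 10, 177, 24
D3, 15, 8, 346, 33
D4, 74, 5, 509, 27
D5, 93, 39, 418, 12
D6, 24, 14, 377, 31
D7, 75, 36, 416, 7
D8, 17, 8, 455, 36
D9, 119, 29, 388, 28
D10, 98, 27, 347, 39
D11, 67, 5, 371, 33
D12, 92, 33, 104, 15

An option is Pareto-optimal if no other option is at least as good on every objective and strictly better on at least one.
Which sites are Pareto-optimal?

D1: not dominated (best highway distance).
D2: dominated by D12 (floor area 92≥92, dock doors 33≥10, lease 104≤177, highway distance 15≤24).
D3: dominated by D2 (floor area 92≥15, dock doors 10≥8, lease 177≤346, highway distance 24≤33).
D4: dominated by D2 (floor area 92≥74, dock doors 10≥5, lease 177≤509, highway distance 24≤27).
D5: not dominated (best dock doors).
D6: dominated by D12 (floor area 92≥24, dock doors 33≥14, lease 104≤377, highway distance 15≤31).
D7: not dominated.
D8: dominated by D2 (floor area 92≥17, dock doors 10≥8, lease 177≤455, highway distance 24≤36).
D9: not dominated (best floor area).
D10: not dominated.
D11: dominated by D2 (floor area 92≥67, dock doors 10≥5, lease 177≤371, highway distance 24≤33).
D12: not dominated (best lease).

D1, D5, D7, D9, D10, D12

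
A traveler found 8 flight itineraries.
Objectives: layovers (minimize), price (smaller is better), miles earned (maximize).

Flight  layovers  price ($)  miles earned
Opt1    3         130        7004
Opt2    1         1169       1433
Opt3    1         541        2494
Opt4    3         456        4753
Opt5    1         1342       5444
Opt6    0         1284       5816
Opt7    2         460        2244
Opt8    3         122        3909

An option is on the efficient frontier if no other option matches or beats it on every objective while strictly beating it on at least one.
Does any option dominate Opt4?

Opt1 vs Opt4: layovers 3≤3, price 130≤456, miles earned 7004≥4753 — Opt1 is at least as good on every objective and strictly better on at least one, so Opt1 dominates Opt4.

Yes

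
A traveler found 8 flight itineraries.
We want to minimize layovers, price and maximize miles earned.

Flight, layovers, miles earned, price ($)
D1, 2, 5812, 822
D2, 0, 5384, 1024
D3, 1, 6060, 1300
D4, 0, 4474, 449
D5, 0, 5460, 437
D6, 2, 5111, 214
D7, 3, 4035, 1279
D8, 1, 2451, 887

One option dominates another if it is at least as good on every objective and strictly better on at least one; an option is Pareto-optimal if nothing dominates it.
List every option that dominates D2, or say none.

D5

D5: layovers 0≤0, miles earned 5460≥5384, price 437≤1024 — dominates D2.
Others (D1, D3, D4, D6, D7, D8) are each worse than D2 on at least one objective.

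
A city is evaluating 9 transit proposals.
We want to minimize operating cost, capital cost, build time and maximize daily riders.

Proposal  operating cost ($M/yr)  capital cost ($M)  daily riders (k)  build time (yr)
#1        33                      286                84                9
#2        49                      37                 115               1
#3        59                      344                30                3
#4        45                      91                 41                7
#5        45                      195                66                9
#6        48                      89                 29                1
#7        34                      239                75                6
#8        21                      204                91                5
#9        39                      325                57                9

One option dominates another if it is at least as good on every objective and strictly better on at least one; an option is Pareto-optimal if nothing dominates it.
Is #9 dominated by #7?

#7 vs #9: operating cost 34≤39, capital cost 239≤325, daily riders 75≥57, build time 6≤9 — #7 is at least as good on every objective with at least one strict improvement.

Yes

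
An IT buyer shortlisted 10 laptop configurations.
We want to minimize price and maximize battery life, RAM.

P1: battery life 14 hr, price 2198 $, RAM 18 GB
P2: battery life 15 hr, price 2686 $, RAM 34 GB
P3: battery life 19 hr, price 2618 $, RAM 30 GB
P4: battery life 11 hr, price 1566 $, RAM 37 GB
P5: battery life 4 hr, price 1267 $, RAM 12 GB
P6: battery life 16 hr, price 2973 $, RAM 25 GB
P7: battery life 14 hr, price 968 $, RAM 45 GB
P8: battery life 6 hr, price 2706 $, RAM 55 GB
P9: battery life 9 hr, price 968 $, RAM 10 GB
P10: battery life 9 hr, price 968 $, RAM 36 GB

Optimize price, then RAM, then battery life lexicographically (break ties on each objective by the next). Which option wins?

First minimize price: best is 968, kept {P7, P9, P10}.
Then maximize RAM: best is 45, kept {P7}.

P7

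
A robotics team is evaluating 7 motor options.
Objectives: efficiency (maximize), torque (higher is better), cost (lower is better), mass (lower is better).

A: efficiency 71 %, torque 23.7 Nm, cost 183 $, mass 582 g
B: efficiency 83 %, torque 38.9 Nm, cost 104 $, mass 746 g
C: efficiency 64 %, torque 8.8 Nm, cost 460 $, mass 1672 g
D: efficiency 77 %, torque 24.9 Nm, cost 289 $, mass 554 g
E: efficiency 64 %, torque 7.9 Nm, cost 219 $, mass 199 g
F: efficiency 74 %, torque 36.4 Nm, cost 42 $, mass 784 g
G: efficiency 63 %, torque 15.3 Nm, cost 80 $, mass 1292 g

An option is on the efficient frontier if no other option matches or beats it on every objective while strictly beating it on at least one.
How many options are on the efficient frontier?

A: not dominated.
B: not dominated (best efficiency).
C: dominated by A (efficiency 71≥64, torque 23.7≥8.8, cost 183≤460, mass 582≤1672).
D: not dominated.
E: not dominated (best mass).
F: not dominated (best cost).
G: dominated by F (efficiency 74≥63, torque 36.4≥15.3, cost 42≤80, mass 784≤1292).
Pareto-optimal: A, B, D, E, F → 5.

5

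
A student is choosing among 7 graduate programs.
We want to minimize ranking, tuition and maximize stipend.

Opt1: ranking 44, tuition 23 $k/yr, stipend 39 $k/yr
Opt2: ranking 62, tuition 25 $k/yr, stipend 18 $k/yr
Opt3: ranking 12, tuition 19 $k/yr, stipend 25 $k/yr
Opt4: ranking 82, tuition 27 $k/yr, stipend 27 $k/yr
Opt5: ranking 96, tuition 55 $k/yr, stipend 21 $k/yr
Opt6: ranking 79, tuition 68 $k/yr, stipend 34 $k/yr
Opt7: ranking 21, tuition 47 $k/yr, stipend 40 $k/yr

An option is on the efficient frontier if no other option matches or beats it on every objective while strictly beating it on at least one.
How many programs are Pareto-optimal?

Opt1: not dominated.
Opt2: dominated by Opt1 (ranking 44≤62, tuition 23≤25, stipend 39≥18).
Opt3: not dominated (best ranking).
Opt4: dominated by Opt1 (ranking 44≤82, tuition 23≤27, stipend 39≥27).
Opt5: dominated by Opt1 (ranking 44≤96, tuition 23≤55, stipend 39≥21).
Opt6: dominated by Opt1 (ranking 44≤79, tuition 23≤68, stipend 39≥34).
Opt7: not dominated (best stipend).
Pareto-optimal: Opt1, Opt3, Opt7 → 3.

3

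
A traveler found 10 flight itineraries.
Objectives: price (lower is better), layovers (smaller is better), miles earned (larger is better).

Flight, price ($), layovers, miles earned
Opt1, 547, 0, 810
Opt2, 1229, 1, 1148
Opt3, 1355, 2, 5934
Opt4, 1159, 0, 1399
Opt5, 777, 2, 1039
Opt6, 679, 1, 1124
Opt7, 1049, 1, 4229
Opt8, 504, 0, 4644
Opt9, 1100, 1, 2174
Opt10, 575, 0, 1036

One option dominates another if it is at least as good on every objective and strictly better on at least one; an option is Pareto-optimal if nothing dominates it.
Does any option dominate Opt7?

Opt8 vs Opt7: price 504≤1049, layovers 0≤1, miles earned 4644≥4229 — Opt8 is at least as good on every objective and strictly better on at least one, so Opt8 dominates Opt7.

Yes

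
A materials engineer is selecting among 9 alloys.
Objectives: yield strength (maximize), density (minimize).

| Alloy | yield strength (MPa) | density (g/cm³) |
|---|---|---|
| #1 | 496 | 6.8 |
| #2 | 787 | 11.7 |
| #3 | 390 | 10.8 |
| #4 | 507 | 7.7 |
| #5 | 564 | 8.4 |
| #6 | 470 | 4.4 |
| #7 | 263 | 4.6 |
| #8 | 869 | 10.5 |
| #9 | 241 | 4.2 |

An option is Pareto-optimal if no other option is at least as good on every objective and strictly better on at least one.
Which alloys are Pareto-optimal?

#1: not dominated.
#2: dominated by #8 (yield strength 869≥787, density 10.5≤11.7).
#3: dominated by #1 (yield strength 496≥390, density 6.8≤10.8).
#4: not dominated.
#5: not dominated.
#6: not dominated.
#7: dominated by #6 (yield strength 470≥263, density 4.4≤4.6).
#8: not dominated (best yield strength).
#9: not dominated (best density).

#1, #4, #5, #6, #8, #9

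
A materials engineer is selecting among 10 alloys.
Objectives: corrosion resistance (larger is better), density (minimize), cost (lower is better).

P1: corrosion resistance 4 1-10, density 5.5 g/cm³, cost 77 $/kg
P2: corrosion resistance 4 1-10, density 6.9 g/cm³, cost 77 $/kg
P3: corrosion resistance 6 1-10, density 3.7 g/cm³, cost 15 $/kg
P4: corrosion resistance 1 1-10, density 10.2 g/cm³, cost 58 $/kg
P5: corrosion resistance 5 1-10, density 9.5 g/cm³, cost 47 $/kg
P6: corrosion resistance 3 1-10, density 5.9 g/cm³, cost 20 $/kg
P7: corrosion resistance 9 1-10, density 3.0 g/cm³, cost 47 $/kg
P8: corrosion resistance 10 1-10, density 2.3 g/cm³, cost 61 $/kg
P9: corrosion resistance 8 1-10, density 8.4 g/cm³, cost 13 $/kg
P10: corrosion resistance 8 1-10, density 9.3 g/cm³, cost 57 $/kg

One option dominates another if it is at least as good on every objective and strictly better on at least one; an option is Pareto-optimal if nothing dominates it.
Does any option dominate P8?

P1: worse on corrosion resistance (4 vs 10).
P2: worse on corrosion resistance (4 vs 10).
P3: worse on corrosion resistance (6 vs 10).
P4: worse on corrosion resistance (1 vs 10).
P5: worse on corrosion resistance (5 vs 10).
P6: worse on corrosion resistance (3 vs 10).
P7: worse on corrosion resistance (9 vs 10).
P9: worse on corrosion resistance (8 vs 10).
P10: worse on corrosion resistance (8 vs 10).
No option is at least as good as P8 on every objective and strictly better on one.

No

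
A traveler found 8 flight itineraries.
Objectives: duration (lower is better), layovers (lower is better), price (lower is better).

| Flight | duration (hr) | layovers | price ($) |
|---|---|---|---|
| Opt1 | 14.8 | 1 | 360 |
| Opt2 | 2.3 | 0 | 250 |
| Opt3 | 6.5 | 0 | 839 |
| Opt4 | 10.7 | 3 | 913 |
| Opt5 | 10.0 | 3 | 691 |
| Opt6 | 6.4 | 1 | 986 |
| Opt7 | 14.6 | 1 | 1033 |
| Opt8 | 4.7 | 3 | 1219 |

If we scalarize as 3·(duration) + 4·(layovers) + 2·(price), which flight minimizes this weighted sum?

Opt2

Opt1: 3·14.8 + 4·1 + 2·360 = 768.4
Opt2: 3·2.3 + 4·0 + 2·250 = 506.9
Opt3: 3·6.5 + 4·0 + 2·839 = 1697.5
Opt4: 3·10.7 + 4·3 + 2·913 = 1870.1
Opt5: 3·10.0 + 4·3 + 2·691 = 1424.0
Opt6: 3·6.4 + 4·1 + 2·986 = 1995.2
Opt7: 3·14.6 + 4·1 + 2·1033 = 2113.8
Opt8: 3·4.7 + 4·3 + 2·1219 = 2464.1
Lowest: Opt2 at 506.9.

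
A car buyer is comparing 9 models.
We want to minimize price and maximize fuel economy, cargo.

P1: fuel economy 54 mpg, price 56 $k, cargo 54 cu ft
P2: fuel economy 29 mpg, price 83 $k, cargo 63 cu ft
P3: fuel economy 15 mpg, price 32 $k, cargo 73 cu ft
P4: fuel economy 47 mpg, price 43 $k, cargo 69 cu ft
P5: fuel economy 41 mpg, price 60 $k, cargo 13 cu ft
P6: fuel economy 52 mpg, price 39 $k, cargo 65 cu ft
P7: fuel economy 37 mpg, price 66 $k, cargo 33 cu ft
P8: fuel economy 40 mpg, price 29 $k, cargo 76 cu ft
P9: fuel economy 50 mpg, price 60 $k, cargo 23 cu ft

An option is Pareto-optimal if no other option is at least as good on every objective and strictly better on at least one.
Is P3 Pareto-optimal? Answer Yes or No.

P8 vs P3: fuel economy 40≥15, price 29≤32, cargo 76≥73 — P8 is at least as good on every objective and strictly better on at least one, so P8 dominates P3.

No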